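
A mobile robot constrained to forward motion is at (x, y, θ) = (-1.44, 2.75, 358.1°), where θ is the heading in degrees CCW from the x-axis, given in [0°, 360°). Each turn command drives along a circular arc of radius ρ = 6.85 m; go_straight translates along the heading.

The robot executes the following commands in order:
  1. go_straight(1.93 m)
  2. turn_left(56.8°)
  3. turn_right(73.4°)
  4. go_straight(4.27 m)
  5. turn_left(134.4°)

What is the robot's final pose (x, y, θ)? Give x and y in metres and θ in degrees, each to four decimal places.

set_pose: (x, y, θ) = (-1.4400, 2.7500, 358.1000°), ρ = 6.85
go_straight(1.93): x += 1.93·cos θ, y += 1.93·sin θ → (0.4889, 2.6860, 358.1000°)
turn_left(56.8°): centre at ρ to the left, rotate +56.8° → (6.3204, 5.5935, 414.9000° ≡ 54.9000°)
turn_right(73.4°): centre at ρ to the right, rotate −73.4° → (14.0982, 8.1507, -18.5000° ≡ 341.5000°)
go_straight(4.27): x += 4.27·cos θ, y += 4.27·sin θ → (18.1476, 6.7958, 341.5000°)
turn_left(134.4°): centre at ρ to the left, rotate +134.4° → (26.4831, 16.2839, 475.9000° ≡ 115.9000°)

(26.4831, 16.2839, 115.9000°)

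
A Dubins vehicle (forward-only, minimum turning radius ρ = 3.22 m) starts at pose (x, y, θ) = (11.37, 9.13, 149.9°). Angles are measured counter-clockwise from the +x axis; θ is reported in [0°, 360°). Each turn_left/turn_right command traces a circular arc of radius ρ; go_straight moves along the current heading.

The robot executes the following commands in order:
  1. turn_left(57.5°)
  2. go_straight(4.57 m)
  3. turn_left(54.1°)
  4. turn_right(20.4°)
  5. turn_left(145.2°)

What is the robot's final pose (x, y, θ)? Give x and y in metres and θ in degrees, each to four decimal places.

set_pose: (x, y, θ) = (11.3700, 9.1300, 149.9000°), ρ = 3.22
turn_left(57.5°): centre at ρ to the left, rotate +57.5° → (8.2733, 9.2030, 207.4000°)
go_straight(4.57): x += 4.57·cos θ, y += 4.57·sin θ → (4.2160, 7.0999, 207.4000°)
turn_left(54.1°): centre at ρ to the left, rotate +54.1° → (2.5132, 4.7170, 261.5000°)
turn_right(20.4°): centre at ρ to the right, rotate −20.4° → (2.1476, 3.6368, 241.1000°)
turn_left(145.2°): centre at ρ to the left, rotate +145.2° → (6.3932, -0.8060, 386.3000° ≡ 26.3000°)

(6.3932, -0.8060, 26.3000°)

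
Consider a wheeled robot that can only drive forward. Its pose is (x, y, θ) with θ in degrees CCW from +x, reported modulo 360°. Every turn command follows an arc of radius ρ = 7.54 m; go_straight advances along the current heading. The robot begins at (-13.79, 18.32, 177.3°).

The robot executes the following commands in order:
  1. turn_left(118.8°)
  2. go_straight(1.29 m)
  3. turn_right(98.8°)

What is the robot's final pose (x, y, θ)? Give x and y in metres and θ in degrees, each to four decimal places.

set_pose: (x, y, θ) = (-13.7900, 18.3200, 177.3000°), ρ = 7.54
turn_left(118.8°): centre at ρ to the left, rotate +118.8° → (-20.9163, 7.4712, 296.1000°)
go_straight(1.29): x += 1.29·cos θ, y += 1.29·sin θ → (-20.3488, 6.3128, 296.1000°)
turn_right(98.8°): centre at ρ to the right, rotate −98.8° → (-24.8777, -4.2033, 197.3000°)

(-24.8777, -4.2033, 197.3000°)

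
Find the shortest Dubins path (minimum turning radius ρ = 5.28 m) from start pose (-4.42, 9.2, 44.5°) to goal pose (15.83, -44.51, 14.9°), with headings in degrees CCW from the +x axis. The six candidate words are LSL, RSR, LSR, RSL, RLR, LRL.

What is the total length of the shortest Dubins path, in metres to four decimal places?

Let ψ = atan2(Δy, Δx) = atan2(-53.71, 20.25) = -69.3423° be the start→goal bearing.
Normalize: d = |goal − start| / ρ = 57.400580/5.28 = 10.871322, α = (θ_start − ψ) mod 360° = 113.8423° = 1.986923 rad, β = (θ_goal − ψ) mod 360° = 84.2423° = 1.470306 rad.
Common terms: sin α = 0.914661, cos α = -0.404221, sin β = 0.994955, cos β = 0.100322, cos(α−β) = 0.869495, d² = 118.185642. Work in radians in the unit-radius frame; every candidate has L = ρ·(t + p + q).
LSL: p² = 2 + d² − 2cos(α−β) + 2d(sin α − sin β) = 116.700855; p = √p² = 10.802817; φ = atan2(cos β − cos α, d + sin α − sin β) = 0.046722 rad; t = (φ − α) mod 2π = 4.342984 rad, q = (β − φ) mod 2π = 1.423584 rad → L = 5.28·(4.342984 + 10.802817 + 1.423584) = 5.28·16.569385 = 87.486352 m
RSR: p² = 2 + d² − 2cos(α−β) + 2d(sin β − sin α) = 120.192449; p = √p² = 10.963232; φ = atan2(cos α − cos β, d − sin α + sin β) = -0.046038 rad; t = (α − φ) mod 2π = 2.032961 rad, q = (φ − β) mod 2π = 4.766842 rad → L = 5.28·(2.032961 + 10.963232 + 4.766842) = 5.28·17.763034 = 93.788822 m
LSR: p² = d² − 2 + 2cos(α−β) + 2d(sin α + sin β) = 159.444743; p = √p² = 12.627143; φ = atan2(−cos α − cos β, d + sin α + sin β) − atan2(−2, p) = 0.180857 rad; t = (φ − α) mod 2π = 4.477119 rad, q = (φ − β) mod 2π = 4.993737 rad → L = 5.28·(4.477119 + 12.627143 + 4.993737) = 5.28·22.097999 = 116.677434 m
RSL: p² = d² − 2 + 2cos(α−β) − 2d(sin α + sin β) = 76.404521; p = √p² = 8.740968; φ = atan2(cos α + cos β, d − sin α − sin β) − atan2(2, p) = -0.258834 rad; t = (α − φ) mod 2π = 2.245757 rad, q = (β − φ) mod 2π = 1.729139 rad → L = 5.28·(2.245757 + 8.740968 + 1.729139) = 5.28·12.715864 = 67.139762 m
RLR: c = (6 − d² + 2cos(α−β) + 2d(sin α − sin β))/8 = -14.024056, |c| > 1 → infeasible
LRL: c = (6 − d² + 2cos(α−β) − 2d(sin α − sin β))/8 = -13.587607, |c| > 1 → infeasible
Shortest: RSL with L = 67.139762 m ≈ 67.1398 m

67.1398 m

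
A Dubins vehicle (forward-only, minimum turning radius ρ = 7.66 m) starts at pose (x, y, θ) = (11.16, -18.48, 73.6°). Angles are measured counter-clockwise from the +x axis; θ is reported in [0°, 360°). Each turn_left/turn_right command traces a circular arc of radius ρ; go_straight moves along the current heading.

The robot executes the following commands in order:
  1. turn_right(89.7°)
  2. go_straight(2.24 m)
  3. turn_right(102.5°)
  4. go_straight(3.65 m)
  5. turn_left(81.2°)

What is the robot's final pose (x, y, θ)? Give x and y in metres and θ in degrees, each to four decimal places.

(27.7115, -37.8873, 322.6000°)

set_pose: (x, y, θ) = (11.1600, -18.4800, 73.6000°), ρ = 7.66
turn_right(89.7°): centre at ρ to the right, rotate −89.7° → (20.6326, -13.2832, -16.1000° ≡ 343.9000°)
go_straight(2.24): x += 2.24·cos θ, y += 2.24·sin θ → (22.7847, -13.9044, 343.9000°)
turn_right(102.5°): centre at ρ to the right, rotate −102.5° → (27.3858, -24.9307, 241.4000°)
go_straight(3.65): x += 3.65·cos θ, y += 3.65·sin θ → (25.6386, -28.1353, 241.4000°)
turn_left(81.2°): centre at ρ to the left, rotate +81.2° → (27.7115, -37.8873, 322.6000°)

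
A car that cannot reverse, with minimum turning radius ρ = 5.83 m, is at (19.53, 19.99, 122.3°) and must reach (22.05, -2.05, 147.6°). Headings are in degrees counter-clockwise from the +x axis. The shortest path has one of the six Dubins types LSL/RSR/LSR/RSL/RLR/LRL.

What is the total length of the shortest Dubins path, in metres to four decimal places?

Let ψ = atan2(Δy, Δx) = atan2(-22.04, 2.52) = -83.4773° be the start→goal bearing.
Normalize: d = |goal − start| / ρ = 22.183598/5.83 = 3.805077, α = (θ_start − ψ) mod 360° = 205.7773° = 3.591491 rad, β = (θ_goal − ψ) mod 360° = 231.0773° = 4.033059 rad.
Common terms: sin α = -0.434874, cos α = -0.900491, sin β = -0.777994, cos β = -0.628272, cos(α−β) = 0.904083, d² = 14.478609. Work in radians in the unit-radius frame; every candidate has L = ρ·(t + p + q).
LSL: p² = 2 + d² − 2cos(α−β) + 2d(sin α − sin β) = 17.281641; p = √p² = 4.157119; φ = atan2(cos β − cos α, d + sin α − sin β) = 0.065530 rad; t = (φ − α) mod 2π = 2.757224 rad, q = (β − φ) mod 2π = 3.967529 rad → L = 5.83·(2.757224 + 4.157119 + 3.967529) = 5.83·10.881873 = 63.441319 m
RSR: p² = 2 + d² − 2cos(α−β) + 2d(sin β − sin α) = 12.059248; p = √p² = 3.472643; φ = atan2(cos α − cos β, d − sin α + sin β) = -0.078470 rad; t = (α − φ) mod 2π = 3.669961 rad, q = (φ − β) mod 2π = 2.171656 rad → L = 5.83·(3.669961 + 3.472643 + 2.171656) = 5.83·9.314260 = 54.302134 m
LSR: p² = d² − 2 + 2cos(α−β) + 2d(sin α + sin β) = 5.056665; p = √p² = 2.248703; φ = atan2(−cos α − cos β, d + sin α + sin β) − atan2(−2, p) = 1.259780 rad; t = (φ − α) mod 2π = 3.951474 rad, q = (φ − β) mod 2π = 3.509906 rad → L = 5.83·(3.951474 + 2.248703 + 3.509906) = 5.83·9.710083 = 56.609783 m
RSL: p² = d² − 2 + 2cos(α−β) − 2d(sin α + sin β) = 23.516884; p = √p² = 4.849421; φ = atan2(cos α + cos β, d − sin α − sin β) − atan2(2, p) = -0.686893 rad; t = (α − φ) mod 2π = 4.278384 rad, q = (β − φ) mod 2π = 4.719952 rad → L = 5.83·(4.278384 + 4.849421 + 4.719952) = 5.83·13.847758 = 80.732427 m
RLR: c = (6 − d² + 2cos(α−β) + 2d(sin α − sin β))/8 = -0.507406; p = 2π − arccos c = 4.180217 rad; φ = atan2(cos α − cos β, d − sin α + sin β) = -0.078470 rad; t = (α − φ + p/2) mod 2π = 5.760070 rad, q = (α − β − t + p) mod 2π = 4.261765 rad → L = 5.83·(5.760070 + 4.180217 + 4.261765) = 5.83·14.202051 = 82.797960 m
LRL: c = (6 − d² + 2cos(α−β) − 2d(sin α − sin β))/8 = -1.160205, |c| > 1 → infeasible
Shortest: RSR with L = 54.302134 m ≈ 54.3021 m

54.3021 m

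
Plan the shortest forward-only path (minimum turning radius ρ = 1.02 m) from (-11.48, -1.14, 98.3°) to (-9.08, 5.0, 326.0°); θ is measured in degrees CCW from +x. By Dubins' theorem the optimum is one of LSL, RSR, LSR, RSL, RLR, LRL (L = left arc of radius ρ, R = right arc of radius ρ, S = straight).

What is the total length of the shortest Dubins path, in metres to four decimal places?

Let ψ = atan2(Δy, Δx) = atan2(6.14, 2.40) = 68.6505° be the start→goal bearing.
Normalize: d = |goal − start| / ρ = 6.592390/1.02 = 6.463127, α = (θ_start − ψ) mod 360° = 29.6495° = 0.517482 rad, β = (θ_goal − ψ) mod 360° = 257.3495° = 4.491596 rad.
Common terms: sin α = 0.494693, cos α = 0.869068, sin β = -0.975724, cos β = -0.219003, cos(α−β) = -0.673013, d² = 41.772011. Work in radians in the unit-radius frame; every candidate has L = ρ·(t + p + q).
LSL: p² = 2 + d² − 2cos(α−β) + 2d(sin α − sin β) = 64.125021; p = √p² = 8.007810; φ = atan2(cos β − cos α, d + sin α − sin β) = -0.136298 rad; t = (φ − α) mod 2π = 5.629406 rad, q = (β − φ) mod 2π = 4.627894 rad → L = 1.02·(5.629406 + 8.007810 + 4.627894) = 1.02·18.265110 = 18.630412 m
RSR: p² = 2 + d² − 2cos(α−β) + 2d(sin β − sin α) = 26.111050; p = √p² = 5.109897; φ = atan2(cos α − cos β, d − sin α + sin β) = 0.214577 rad; t = (α − φ) mod 2π = 0.302905 rad, q = (φ − β) mod 2π = 2.006166 rad → L = 1.02·(0.302905 + 5.109897 + 2.006166) = 1.02·7.418968 = 7.567347 m
LSR: p² = d² − 2 + 2cos(α−β) + 2d(sin α + sin β) = 32.208055; p = √p² = 5.675214; φ = atan2(−cos α − cos β, d + sin α + sin β) − atan2(−2, p) = 0.230576 rad; t = (φ − α) mod 2π = 5.996280 rad, q = (φ − β) mod 2π = 2.022165 rad → L = 1.02·(5.996280 + 5.675214 + 2.022165) = 1.02·13.693659 = 13.967533 m
RSL: p² = d² − 2 + 2cos(α−β) − 2d(sin α + sin β) = 44.643917; p = √p² = 6.681610; φ = atan2(cos α + cos β, d − sin α − sin β) − atan2(2, p) = -0.197500 rad; t = (α − φ) mod 2π = 0.714982 rad, q = (β − φ) mod 2π = 4.689096 rad → L = 1.02·(0.714982 + 6.681610 + 4.689096) = 1.02·12.085688 = 12.327402 m
RLR: c = (6 − d² + 2cos(α−β) + 2d(sin α − sin β))/8 = -2.263881, |c| > 1 → infeasible
LRL: c = (6 − d² + 2cos(α−β) − 2d(sin α − sin β))/8 = -7.015628, |c| > 1 → infeasible
Shortest: RSR with L = 7.567347 m ≈ 7.5673 m

7.5673 m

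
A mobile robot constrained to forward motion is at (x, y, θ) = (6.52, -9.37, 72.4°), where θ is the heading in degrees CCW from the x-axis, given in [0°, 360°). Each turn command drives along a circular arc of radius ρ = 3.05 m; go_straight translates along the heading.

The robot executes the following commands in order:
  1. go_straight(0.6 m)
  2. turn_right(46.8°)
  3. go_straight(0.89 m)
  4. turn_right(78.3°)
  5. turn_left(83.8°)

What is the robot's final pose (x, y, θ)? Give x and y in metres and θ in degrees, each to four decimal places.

set_pose: (x, y, θ) = (6.5200, -9.3700, 72.4000°), ρ = 3.05
go_straight(0.6): x += 0.6·cos θ, y += 0.6·sin θ → (6.7014, -8.7981, 72.4000°)
turn_right(46.8°): centre at ρ to the right, rotate −46.8° → (8.2908, -6.9697, 25.6000°)
go_straight(0.89): x += 0.89·cos θ, y += 0.89·sin θ → (9.0934, -6.5852, 25.6000°)
turn_right(78.3°): centre at ρ to the right, rotate −78.3° → (12.8375, -7.4875, -52.7000° ≡ 307.3000°)
turn_left(83.8°): centre at ρ to the left, rotate +83.8° → (16.8391, -8.2508, 391.1000° ≡ 31.1000°)

(16.8391, -8.2508, 31.1000°)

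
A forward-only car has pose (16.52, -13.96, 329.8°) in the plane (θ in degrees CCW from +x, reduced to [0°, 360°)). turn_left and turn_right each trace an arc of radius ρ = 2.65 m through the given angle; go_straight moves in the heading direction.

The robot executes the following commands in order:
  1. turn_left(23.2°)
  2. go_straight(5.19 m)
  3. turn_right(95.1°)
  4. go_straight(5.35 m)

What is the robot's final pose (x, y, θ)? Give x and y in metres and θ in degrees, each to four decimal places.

set_pose: (x, y, θ) = (16.5200, -13.9600, 329.8000°), ρ = 2.65
turn_left(23.2°): centre at ρ to the left, rotate +23.2° → (17.5300, -14.2999, 353.0000°)
go_straight(5.19): x += 5.19·cos θ, y += 5.19·sin θ → (22.6814, -14.9324, 353.0000°)
turn_right(95.1°): centre at ρ to the right, rotate −95.1° → (24.9495, -18.1182, 257.9000°)
go_straight(5.35): x += 5.35·cos θ, y += 5.35·sin θ → (23.8281, -23.3493, 257.9000°)

(23.8281, -23.3493, 257.9000°)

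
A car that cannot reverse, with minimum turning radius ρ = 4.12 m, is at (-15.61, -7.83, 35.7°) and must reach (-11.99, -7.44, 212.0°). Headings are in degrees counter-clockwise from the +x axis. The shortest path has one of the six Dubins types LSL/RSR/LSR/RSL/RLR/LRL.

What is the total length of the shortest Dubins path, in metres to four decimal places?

Let ψ = atan2(Δy, Δx) = atan2(0.39, 3.62) = 6.1490° be the start→goal bearing.
Normalize: d = |goal − start| / ρ = 3.640948/4.12 = 0.883725, α = (θ_start − ψ) mod 360° = 29.5510° = 0.515762 rad, β = (θ_goal − ψ) mod 360° = 205.8510° = 3.592777 rad.
Common terms: sin α = 0.493198, cos α = 0.869917, sin β = -0.436032, cos β = -0.899931, cos(α−β) = -0.997916, d² = 0.780970. Work in radians in the unit-radius frame; every candidate has L = ρ·(t + p + q).
LSL: p² = 2 + d² − 2cos(α−β) + 2d(sin α − sin β) = 6.419168; p = √p² = 2.533608; φ = atan2(cos β − cos α, d + sin α − sin β) = -0.773367 rad; t = (φ − α) mod 2π = 4.994056 rad, q = (β − φ) mod 2π = 4.366145 rad → L = 4.12·(4.994056 + 2.533608 + 4.366145) = 4.12·11.893809 = 49.002491 m
RSR: p² = 2 + d² − 2cos(α−β) + 2d(sin β − sin α) = 3.134435; p = √p² = 1.770433; φ = atan2(cos α − cos β, d − sin α + sin β) = 1.596501 rad; t = (α − φ) mod 2π = 5.202446 rad, q = (φ − β) mod 2π = 4.286910 rad → L = 4.12·(5.202446 + 1.770433 + 4.286910) = 4.12·11.259789 = 46.390329 m
LSR: p² = d² − 2 + 2cos(α−β) + 2d(sin α + sin β) = -3.113823 < 0 → infeasible
RSL: p² = d² − 2 + 2cos(α−β) − 2d(sin α + sin β) = -3.315899 < 0 → infeasible
RLR: c = (6 − d² + 2cos(α−β) + 2d(sin α − sin β))/8 = 0.608196; p = 2π − arccos c = 5.366175 rad; φ = atan2(cos α − cos β, d − sin α + sin β) = 1.596501 rad; t = (α − φ + p/2) mod 2π = 1.602347 rad, q = (α − β − t + p) mod 2π = 0.686812 rad → L = 4.12·(1.602347 + 5.366175 + 0.686812) = 4.12·7.655334 = 31.539974 m
LRL: c = (6 − d² + 2cos(α−β) − 2d(sin α − sin β))/8 = 0.197604; p = 2π − arccos c = 4.911302 rad; φ = atan2(cos β − cos α, d + sin α − sin β) = -0.773367 rad; t = (φ − α + p/2) mod 2π = 1.166522 rad, q = (β − α − t + p) mod 2π = 0.538610 rad → L = 4.12·(1.166522 + 4.911302 + 0.538610) = 4.12·6.616434 = 27.259709 m
Shortest: LRL with L = 27.259709 m ≈ 27.2597 m

27.2597 m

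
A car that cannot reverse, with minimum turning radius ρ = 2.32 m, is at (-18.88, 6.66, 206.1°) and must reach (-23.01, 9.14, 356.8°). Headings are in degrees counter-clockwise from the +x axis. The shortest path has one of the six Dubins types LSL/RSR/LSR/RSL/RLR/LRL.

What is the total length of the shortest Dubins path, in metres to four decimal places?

12.2404 m

Let ψ = atan2(Δy, Δx) = atan2(2.48, -4.13) = 149.0158° be the start→goal bearing.
Normalize: d = |goal − start| / ρ = 4.817396/2.32 = 2.076464, α = (θ_start − ψ) mod 360° = 57.0842° = 0.996306 rad, β = (θ_goal − ψ) mod 360° = 207.7842° = 3.626518 rad.
Common terms: sin α = 0.839470, cos α = 0.543407, sin β = -0.466142, cos β = -0.884710, cos(α−β) = -0.872069, d² = 4.311701. Work in radians in the unit-radius frame; every candidate has L = ρ·(t + p + q).
LSL: p² = 2 + d² − 2cos(α−β) + 2d(sin α − sin β) = 13.477950; p = √p² = 3.671233; φ = atan2(cos β − cos α, d + sin α − sin β) = -0.399548 rad; t = (φ − α) mod 2π = 4.887331 rad, q = (β − φ) mod 2π = 4.026066 rad → L = 2.32·(4.887331 + 3.671233 + 4.026066) = 2.32·12.584629 = 29.196340 m
RSR: p² = 2 + d² − 2cos(α−β) + 2d(sin β − sin α) = 2.633730; p = √p² = 1.622877; φ = atan2(cos α − cos β, d − sin α + sin β) = 1.075842 rad; t = (α − φ) mod 2π = 6.203649 rad, q = (φ − β) mod 2π = 3.732510 rad → L = 2.32·(6.203649 + 1.622877 + 3.732510) = 2.32·11.559036 = 26.816965 m
LSR: p² = d² − 2 + 2cos(α−β) + 2d(sin α + sin β) = 2.117965; p = √p² = 1.455323; φ = atan2(−cos α − cos β, d + sin α + sin β) − atan2(−2, p) = 1.080174 rad; t = (φ − α) mod 2π = 0.083868 rad, q = (φ − β) mod 2π = 3.736842 rad → L = 2.32·(0.083868 + 1.455323 + 3.736842) = 2.32·5.276032 = 12.240395 m
RSL: p² = d² − 2 + 2cos(α−β) − 2d(sin α + sin β) = -0.982840 < 0 → infeasible
RLR: c = (6 − d² + 2cos(α−β) + 2d(sin α − sin β))/8 = 0.670784; p = 2π − arccos c = 5.447654 rad; φ = atan2(cos α − cos β, d − sin α + sin β) = 1.075842 rad; t = (α − φ + p/2) mod 2π = 2.644291 rad, q = (α − β − t + p) mod 2π = 0.173152 rad → L = 2.32·(2.644291 + 5.447654 + 0.173152) = 2.32·8.265097 = 19.175025 m
LRL: c = (6 − d² + 2cos(α−β) − 2d(sin α − sin β))/8 = -0.684744; p = 2π − arccos c = 3.958137 rad; φ = atan2(cos β − cos α, d + sin α − sin β) = -0.399548 rad; t = (φ − α + p/2) mod 2π = 0.583214 rad, q = (β − α − t + p) mod 2π = 6.005134 rad → L = 2.32·(0.583214 + 3.958137 + 6.005134) = 2.32·10.546485 = 24.467846 m
Shortest: LSR with L = 12.240395 m ≈ 12.2404 m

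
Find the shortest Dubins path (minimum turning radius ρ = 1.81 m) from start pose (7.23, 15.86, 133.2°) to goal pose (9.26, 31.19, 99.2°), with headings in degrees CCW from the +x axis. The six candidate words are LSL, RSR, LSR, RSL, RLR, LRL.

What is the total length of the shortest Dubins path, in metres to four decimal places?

Let ψ = atan2(Δy, Δx) = atan2(15.33, 2.03) = 82.4568° be the start→goal bearing.
Normalize: d = |goal − start| / ρ = 15.463822/1.81 = 8.543548, α = (θ_start − ψ) mod 360° = 50.7432° = 0.885636 rad, β = (θ_goal − ψ) mod 360° = 16.7432° = 0.292224 rad.
Common terms: sin α = 0.774318, cos α = 0.632797, sin β = 0.288083, cos β = 0.957605, cos(α−β) = 0.829038, d² = 72.992216. Work in radians in the unit-radius frame; every candidate has L = ρ·(t + p + q).
LSL: p² = 2 + d² − 2cos(α−β) + 2d(sin α − sin β) = 81.642482; p = √p² = 9.035623; φ = atan2(cos β − cos α, d + sin α − sin β) = 0.035955 rad; t = (φ − α) mod 2π = 5.433504 rad, q = (β − φ) mod 2π = 0.256269 rad → L = 1.81·(5.433504 + 9.035623 + 0.256269) = 1.81·14.725396 = 26.652967 m
RSR: p² = 2 + d² − 2cos(α−β) + 2d(sin β − sin α) = 65.025801; p = √p² = 8.063858; φ = atan2(cos α − cos β, d − sin α + sin β) = -0.040290 rad; t = (α − φ) mod 2π = 0.925927 rad, q = (φ − β) mod 2π = 5.950670 rad → L = 1.81·(0.925927 + 8.063858 + 5.950670) = 1.81·14.940455 = 27.042223 m
LSR: p² = d² − 2 + 2cos(α−β) + 2d(sin α + sin β) = 90.803638; p = √p² = 9.529094; φ = atan2(−cos α − cos β, d + sin α + sin β) − atan2(−2, p) = 0.042805 rad; t = (φ − α) mod 2π = 5.440354 rad, q = (φ − β) mod 2π = 6.033766 rad → L = 1.81·(5.440354 + 9.529094 + 6.033766) = 1.81·21.003214 = 38.015817 m
RSL: p² = d² − 2 + 2cos(α−β) − 2d(sin α + sin β) = 54.496945; p = √p² = 7.382205; φ = atan2(cos α + cos β, d − sin α − sin β) − atan2(2, p) = -0.055101 rad; t = (α − φ) mod 2π = 0.940738 rad, q = (β − φ) mod 2π = 0.347326 rad → L = 1.81·(0.940738 + 7.382205 + 0.347326) = 1.81·8.670268 = 15.693185 m
RLR: c = (6 − d² + 2cos(α−β) + 2d(sin α − sin β))/8 = -7.128225, |c| > 1 → infeasible
LRL: c = (6 − d² + 2cos(α−β) − 2d(sin α − sin β))/8 = -9.205310, |c| > 1 → infeasible
Shortest: RSL with L = 15.693185 m ≈ 15.6932 m

15.6932 m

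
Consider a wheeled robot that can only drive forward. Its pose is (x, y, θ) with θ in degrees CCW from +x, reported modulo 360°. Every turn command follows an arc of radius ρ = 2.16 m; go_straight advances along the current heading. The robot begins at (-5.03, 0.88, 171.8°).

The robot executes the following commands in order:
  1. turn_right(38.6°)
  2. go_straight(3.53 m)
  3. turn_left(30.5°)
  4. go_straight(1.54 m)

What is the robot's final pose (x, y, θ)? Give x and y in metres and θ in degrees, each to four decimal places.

set_pose: (x, y, θ) = (-5.0300, 0.8800, 171.8000°), ρ = 2.16
turn_right(38.6°): centre at ρ to the right, rotate −38.6° → (-6.2965, 1.5393, 133.2000°)
go_straight(3.53): x += 3.53·cos θ, y += 3.53·sin θ → (-8.7129, 4.1126, 133.2000°)
turn_left(30.5°): centre at ρ to the left, rotate +30.5° → (-9.6813, 4.7071, 163.7000°)
go_straight(1.54): x += 1.54·cos θ, y += 1.54·sin θ → (-11.1594, 5.1393, 163.7000°)

(-11.1594, 5.1393, 163.7000°)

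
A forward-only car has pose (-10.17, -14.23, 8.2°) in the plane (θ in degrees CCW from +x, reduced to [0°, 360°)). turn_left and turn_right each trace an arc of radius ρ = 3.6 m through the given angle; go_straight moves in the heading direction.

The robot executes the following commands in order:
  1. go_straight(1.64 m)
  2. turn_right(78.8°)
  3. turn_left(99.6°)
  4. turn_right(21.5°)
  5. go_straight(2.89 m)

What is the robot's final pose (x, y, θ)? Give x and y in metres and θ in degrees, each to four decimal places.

set_pose: (x, y, θ) = (-10.1700, -14.2300, 8.2000°), ρ = 3.6
go_straight(1.64): x += 1.64·cos θ, y += 1.64·sin θ → (-8.5468, -13.9961, 8.2000°)
turn_right(78.8°): centre at ρ to the right, rotate −78.8° → (-4.6377, -16.3635, -70.6000° ≡ 289.4000°)
turn_left(99.6°): centre at ρ to the left, rotate +99.6° → (0.5032, -18.3164, 389.0000° ≡ 29.0000°)
turn_right(21.5°): centre at ρ to the right, rotate −21.5° → (1.7786, -17.8958, 7.5000°)
go_straight(2.89): x += 2.89·cos θ, y += 2.89·sin θ → (4.6439, -17.5186, 7.5000°)

(4.6439, -17.5186, 7.5000°)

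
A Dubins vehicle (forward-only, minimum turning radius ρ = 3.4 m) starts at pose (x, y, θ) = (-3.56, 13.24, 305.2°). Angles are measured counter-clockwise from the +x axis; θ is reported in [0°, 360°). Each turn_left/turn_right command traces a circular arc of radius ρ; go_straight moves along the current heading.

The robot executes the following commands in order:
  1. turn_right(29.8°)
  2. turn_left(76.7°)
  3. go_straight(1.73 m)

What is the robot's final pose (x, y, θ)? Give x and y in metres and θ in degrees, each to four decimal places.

set_pose: (x, y, θ) = (-3.5600, 13.2400, 305.2000°), ρ = 3.4
turn_right(29.8°): centre at ρ to the right, rotate −29.8° → (-2.9534, 11.6001, 275.4000°)
turn_left(76.7°): centre at ρ to the left, rotate +76.7° → (-0.0358, 8.5523, 352.1000°)
go_straight(1.73): x += 1.73·cos θ, y += 1.73·sin θ → (1.6778, 8.3146, 352.1000°)

(1.6778, 8.3146, 352.1000°)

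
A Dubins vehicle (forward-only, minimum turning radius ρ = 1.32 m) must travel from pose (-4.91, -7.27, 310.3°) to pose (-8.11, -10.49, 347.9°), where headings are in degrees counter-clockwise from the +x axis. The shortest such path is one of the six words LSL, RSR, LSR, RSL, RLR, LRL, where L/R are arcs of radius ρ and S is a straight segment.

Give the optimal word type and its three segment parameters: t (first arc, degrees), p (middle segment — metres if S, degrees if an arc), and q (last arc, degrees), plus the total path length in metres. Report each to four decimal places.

RLR: t = 197.6392°, p = 246.6060°, q = 11.3669°, L = 10.4965 m

Let ψ = atan2(Δy, Δx) = atan2(-3.22, -3.20) = -134.8215° be the start→goal bearing.
Normalize: d = |goal − start| / ρ = 4.539648/1.32 = 3.439127, α = (θ_start − ψ) mod 360° = 85.1215° = 1.485651 rad, β = (θ_goal − ψ) mod 360° = 122.7215° = 2.141894 rad.
Common terms: sin α = 0.996377, cos α = 0.085043, sin β = 0.841308, cos β = -0.540556, cos(α−β) = 0.792290, d² = 11.827594. Work in radians in the unit-radius frame; every candidate has L = ρ·(t + p + q).
LSL: p² = 2 + d² − 2cos(α−β) + 2d(sin α − sin β) = 13.309621; p = √p² = 3.648235; φ = atan2(cos β − cos α, d + sin α − sin β) = -0.172332 rad; t = (φ − α) mod 2π = 4.625203 rad, q = (β − φ) mod 2π = 2.314226 rad → L = 1.32·(4.625203 + 3.648235 + 2.314226) = 1.32·10.587664 = 13.975717 m
RSR: p² = 2 + d² − 2cos(α−β) + 2d(sin β − sin α) = 11.176408; p = √p² = 3.343114; φ = atan2(cos α − cos β, d − sin α + sin β) = 0.188240 rad; t = (α − φ) mod 2π = 1.297410 rad, q = (φ − β) mod 2π = 4.329531 rad → L = 1.32·(1.297410 + 3.343114 + 4.329531) = 1.32·8.970055 = 11.840473 m
LSR: p² = d² − 2 + 2cos(α−β) + 2d(sin α + sin β) = 24.052239; p = √p² = 4.904308; φ = atan2(−cos α − cos β, d + sin α + sin β) − atan2(−2, p) = 0.473327 rad; t = (φ − α) mod 2π = 5.270861 rad, q = (φ − β) mod 2π = 4.614617 rad → L = 1.32·(5.270861 + 4.904308 + 4.614617) = 1.32·14.789787 = 19.522519 m
RSL: p² = d² − 2 + 2cos(α−β) − 2d(sin α + sin β) = -1.227892 < 0 → infeasible
RLR: c = (6 − d² + 2cos(α−β) + 2d(sin α − sin β))/8 = -0.397051; p = 2π − arccos c = 4.304087 rad; φ = atan2(cos α − cos β, d − sin α + sin β) = 0.188240 rad; t = (α − φ + p/2) mod 2π = 3.449454 rad, q = (α − β − t + p) mod 2π = 0.198390 rad → L = 1.32·(3.449454 + 4.304087 + 0.198390) = 1.32·7.951931 = 10.496549 m
LRL: c = (6 − d² + 2cos(α−β) − 2d(sin α − sin β))/8 = -0.663703; p = 2π − arccos c = 3.986631 rad; φ = atan2(cos β − cos α, d + sin α − sin β) = -0.172332 rad; t = (φ − α + p/2) mod 2π = 0.335333 rad, q = (β − α − t + p) mod 2π = 4.307541 rad → L = 1.32·(0.335333 + 3.986631 + 4.307541) = 1.32·8.629506 = 11.390947 m
Shortest: RLR with L = 10.496549 m ≈ 10.4965 m
Convert RLR to answer units (arcs ×180/π): t = 3.449454·180/π = 197.6392°, p = 4.304087·180/π = 246.6060°, q = 0.198390·180/π = 11.3669°, L = 10.4965 m.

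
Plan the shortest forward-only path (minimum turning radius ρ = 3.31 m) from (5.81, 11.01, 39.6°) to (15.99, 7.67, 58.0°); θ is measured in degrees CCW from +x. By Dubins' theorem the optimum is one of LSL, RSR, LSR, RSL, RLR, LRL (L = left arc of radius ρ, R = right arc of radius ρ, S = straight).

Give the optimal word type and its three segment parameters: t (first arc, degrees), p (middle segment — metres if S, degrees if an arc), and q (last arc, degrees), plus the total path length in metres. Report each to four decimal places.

Let ψ = atan2(Δy, Δx) = atan2(-3.34, 10.18) = -18.1644° be the start→goal bearing.
Normalize: d = |goal − start| / ρ = 10.713916/3.31 = 3.236833, α = (θ_start − ψ) mod 360° = 57.7644° = 1.008178 rad, β = (θ_goal − ψ) mod 360° = 76.1644° = 1.329319 rad.
Common terms: sin α = 0.845862, cos α = 0.533402, sin β = 0.970986, cos β = 0.239137, cos(α−β) = 0.948876, d² = 10.477086. Work in radians in the unit-radius frame; every candidate has L = ρ·(t + p + q).
LSL: p² = 2 + d² − 2cos(α−β) + 2d(sin α − sin β) = 9.769322; p = √p² = 3.125591; φ = atan2(cos β − cos α, d + sin α − sin β) = -0.094287 rad; t = (φ − α) mod 2π = 5.180720 rad, q = (β − φ) mod 2π = 1.423606 rad → L = 3.31·(5.180720 + 3.125591 + 1.423606) = 3.31·9.729917 = 32.206026 m
RSR: p² = 2 + d² − 2cos(α−β) + 2d(sin β − sin α) = 11.389346; p = √p² = 3.374810; φ = atan2(cos α − cos β, d − sin α + sin β) = 0.087305 rad; t = (α − φ) mod 2π = 0.920873 rad, q = (φ − β) mod 2π = 5.041172 rad → L = 3.31·(0.920873 + 3.374810 + 5.041172) = 3.31·9.336855 = 30.904991 m
LSR: p² = d² − 2 + 2cos(α−β) + 2d(sin α + sin β) = 22.136500; p = √p² = 4.704944; φ = atan2(−cos α − cos β, d + sin α + sin β) − atan2(−2, p) = 0.250250 rad; t = (φ − α) mod 2π = 5.525257 rad, q = (φ − β) mod 2π = 5.204116 rad → L = 3.31·(5.525257 + 4.704944 + 5.204116) = 3.31·15.434317 = 51.087590 m
RSL: p² = d² − 2 + 2cos(α−β) − 2d(sin α + sin β) = -1.386824 < 0 → infeasible
RLR: c = (6 − d² + 2cos(α−β) + 2d(sin α − sin β))/8 = -0.423668; p = 2π − arccos c = 4.274898 rad; φ = atan2(cos α − cos β, d − sin α + sin β) = 0.087305 rad; t = (α − φ + p/2) mod 2π = 3.058322 rad, q = (α − β − t + p) mod 2π = 0.895435 rad → L = 3.31·(3.058322 + 4.274898 + 0.895435) = 3.31·8.228655 = 27.236849 m
LRL: c = (6 − d² + 2cos(α−β) − 2d(sin α − sin β))/8 = -0.221165; p = 2π − arccos c = 4.489380 rad; φ = atan2(cos β − cos α, d + sin α − sin β) = -0.094287 rad; t = (φ − α + p/2) mod 2π = 1.142225 rad, q = (β − α − t + p) mod 2π = 3.668296 rad → L = 3.31·(1.142225 + 4.489380 + 3.668296) = 3.31·9.299900 = 30.782670 m
Shortest: RLR with L = 27.236849 m ≈ 27.2368 m
Convert RLR to answer units (arcs ×180/π): t = 3.058322·180/π = 175.2289°, p = 4.274898·180/π = 244.9336°, q = 0.895435·180/π = 51.3047°, L = 27.2368 m.

RLR: t = 175.2289°, p = 244.9336°, q = 51.3047°, L = 27.2368 m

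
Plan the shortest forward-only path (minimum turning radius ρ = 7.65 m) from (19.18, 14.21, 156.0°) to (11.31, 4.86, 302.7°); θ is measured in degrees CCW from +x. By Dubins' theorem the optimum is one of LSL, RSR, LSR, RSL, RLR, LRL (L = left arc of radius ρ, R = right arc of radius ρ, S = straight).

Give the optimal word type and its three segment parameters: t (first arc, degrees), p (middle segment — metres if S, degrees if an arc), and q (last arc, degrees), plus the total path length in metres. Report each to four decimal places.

RLR: t = 44.9427°, p = 237.0968°, q = 45.4540°, L = 43.7262 m

Let ψ = atan2(Δy, Δx) = atan2(-9.35, -7.87) = -130.0877° be the start→goal bearing.
Normalize: d = |goal − start| / ρ = 12.221268/7.65 = 1.597551, α = (θ_start − ψ) mod 360° = 286.0877° = 4.993172 rad, β = (θ_goal − ψ) mod 360° = 72.7877° = 1.270385 rad.
Common terms: sin α = -0.960839, cos α = 0.277108, sin β = 0.955215, cos β = 0.295913, cos(α−β) = -0.835807, d² = 2.552171. Work in radians in the unit-radius frame; every candidate has L = ρ·(t + p + q).
LSL: p² = 2 + d² − 2cos(α−β) + 2d(sin α − sin β) = 0.101797; p = √p² = 0.319057; φ = atan2(cos β − cos α, d + sin α − sin β) = 3.082620 rad; t = (φ − α) mod 2π = 4.372633 rad, q = (β − φ) mod 2π = 4.470951 rad → L = 7.65·(4.372633 + 0.319057 + 4.470951) = 7.65·9.162640 = 70.094197 m
RSR: p² = 2 + d² − 2cos(α−β) + 2d(sin β − sin α) = 12.345773; p = √p² = 3.513655; φ = atan2(cos α − cos β, d − sin α + sin β) = -0.005352 rad; t = (α − φ) mod 2π = 4.998524 rad, q = (φ − β) mod 2π = 5.007448 rad → L = 7.65·(4.998524 + 3.513655 + 5.007448) = 7.65·13.519628 = 103.425153 m
LSR: p² = d² − 2 + 2cos(α−β) + 2d(sin α + sin β) = -1.137413 < 0 → infeasible
RSL: p² = d² − 2 + 2cos(α−β) − 2d(sin α + sin β) = -1.101475 < 0 → infeasible
RLR: c = (6 − d² + 2cos(α−β) + 2d(sin α − sin β))/8 = -0.543222; p = 2π − arccos c = 4.138119 rad; φ = atan2(cos α − cos β, d − sin α + sin β) = -0.005352 rad; t = (α − φ + p/2) mod 2π = 0.784399 rad, q = (α − β − t + p) mod 2π = 0.793323 rad → L = 7.65·(0.784399 + 4.138119 + 0.793323) = 7.65·5.715841 = 43.726182 m
LRL: c = (6 − d² + 2cos(α−β) − 2d(sin α − sin β))/8 = 0.987275; p = 2π − arccos c = 6.123487 rad; φ = atan2(cos β − cos α, d + sin α − sin β) = 3.082620 rad; t = (φ − α + p/2) mod 2π = 1.151191 rad, q = (β − α − t + p) mod 2π = 1.249509 rad → L = 7.65·(1.151191 + 6.123487 + 1.249509) = 7.65·8.524187 = 65.210033 m
Shortest: RLR with L = 43.726182 m ≈ 43.7262 m
Convert RLR to answer units (arcs ×180/π): t = 0.784399·180/π = 44.9427°, p = 4.138119·180/π = 237.0968°, q = 0.793323·180/π = 45.4540°, L = 43.7262 m.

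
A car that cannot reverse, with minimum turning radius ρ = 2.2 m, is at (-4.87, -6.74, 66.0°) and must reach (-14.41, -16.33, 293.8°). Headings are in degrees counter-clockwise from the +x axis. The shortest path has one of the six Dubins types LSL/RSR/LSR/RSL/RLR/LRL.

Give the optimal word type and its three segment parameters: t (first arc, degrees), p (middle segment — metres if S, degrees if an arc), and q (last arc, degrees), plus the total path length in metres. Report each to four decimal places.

LSL: t = 174.1056°, p = 11.0699 m, q = 53.6944°, L = 19.8168 m

Let ψ = atan2(Δy, Δx) = atan2(-9.59, -9.54) = -134.8502° be the start→goal bearing.
Normalize: d = |goal − start| / ρ = 13.526999/2.2 = 6.148636, α = (θ_start − ψ) mod 360° = 200.8502° = 3.505498 rad, β = (θ_goal − ψ) mod 360° = 68.6502° = 1.198173 rad.
Common terms: sin α = -0.355927, cos α = -0.934514, sin β = 0.931375, cos β = 0.364060, cos(α−β) = -0.671721, d² = 37.805723. Work in radians in the unit-radius frame; every candidate has L = ρ·(t + p + q).
LSL: p² = 2 + d² − 2cos(α−β) + 2d(sin α − sin β) = 25.318861; p = √p² = 5.031785; φ = atan2(cos β − cos α, d + sin α − sin β) = 0.261028 rad; t = (φ − α) mod 2π = 3.038716 rad, q = (β − φ) mod 2π = 0.937144 rad → L = 2.2·(3.038716 + 5.031785 + 0.937144) = 2.2·9.007645 = 19.816819 m
RSR: p² = 2 + d² − 2cos(α−β) + 2d(sin β − sin α) = 56.979468; p = √p² = 7.548475; φ = atan2(cos α − cos β, d − sin α + sin β) = -0.172891 rad; t = (α − φ) mod 2π = 3.678389 rad, q = (φ − β) mod 2π = 4.912121 rad → L = 2.2·(3.678389 + 7.548475 + 4.912121) = 2.2·16.138985 = 35.505767 m
LSR: p² = d² − 2 + 2cos(α−β) + 2d(sin α + sin β) = 41.538732; p = √p² = 6.445055; φ = atan2(−cos α − cos β, d + sin α + sin β) − atan2(−2, p) = 0.385528 rad; t = (φ − α) mod 2π = 3.163215 rad, q = (φ − β) mod 2π = 5.470541 rad → L = 2.2·(3.163215 + 6.445055 + 5.470541) = 2.2·15.078811 = 33.173384 m
RSL: p² = d² − 2 + 2cos(α−β) − 2d(sin α + sin β) = 27.385832; p = √p² = 5.233147; φ = atan2(cos α + cos β, d − sin α − sin β) − atan2(2, p) = -0.467051 rad; t = (α − φ) mod 2π = 3.972550 rad, q = (β − φ) mod 2π = 1.665224 rad → L = 2.2·(3.972550 + 5.233147 + 1.665224) = 2.2·10.870921 = 23.916027 m
RLR: c = (6 − d² + 2cos(α−β) + 2d(sin α − sin β))/8 = -6.122433, |c| > 1 → infeasible
LRL: c = (6 − d² + 2cos(α−β) − 2d(sin α − sin β))/8 = -2.164858, |c| > 1 → infeasible
Shortest: LSL with L = 19.816819 m ≈ 19.8168 m
Convert LSL to answer units (arcs ×180/π): t = 3.038716·180/π = 174.1056°, p = ρ·p = 2.2·5.031785 = 11.0699 m, q = 0.937144·180/π = 53.6944°, L = 19.8168 m.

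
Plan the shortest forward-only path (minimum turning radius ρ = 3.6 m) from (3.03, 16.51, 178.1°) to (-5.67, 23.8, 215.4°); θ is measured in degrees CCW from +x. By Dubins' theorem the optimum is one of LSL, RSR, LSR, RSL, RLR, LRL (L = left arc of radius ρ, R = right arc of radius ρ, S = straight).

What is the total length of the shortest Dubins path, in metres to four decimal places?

27.2148 m

Let ψ = atan2(Δy, Δx) = atan2(7.29, -8.70) = 140.0393° be the start→goal bearing.
Normalize: d = |goal − start| / ρ = 11.350511/3.6 = 3.152920, α = (θ_start − ψ) mod 360° = 38.0607° = 0.664284 rad, β = (θ_goal − ψ) mod 360° = 75.3607° = 1.315292 rad.
Common terms: sin α = 0.616496, cos α = 0.787358, sin β = 0.967536, cos β = 0.252733, cos(α−β) = 0.795473, d² = 9.940903. Work in radians in the unit-radius frame; every candidate has L = ρ·(t + p + q).
LSL: p² = 2 + d² − 2cos(α−β) + 2d(sin α − sin β) = 8.136353; p = √p² = 2.852429; φ = atan2(cos β − cos α, d + sin α − sin β) = -0.188543 rad; t = (φ − α) mod 2π = 5.430358 rad, q = (β − φ) mod 2π = 1.503835 rad → L = 3.6·(5.430358 + 2.852429 + 1.503835) = 3.6·9.786622 = 35.231841 m
RSR: p² = 2 + d² − 2cos(α−β) + 2d(sin β − sin α) = 12.563559; p = √p² = 3.544511; φ = atan2(cos α − cos β, d − sin α + sin β) = 0.151410 rad; t = (α − φ) mod 2π = 0.512875 rad, q = (φ − β) mod 2π = 5.119303 rad → L = 3.6·(0.512875 + 3.544511 + 5.119303) = 3.6·9.176689 = 33.036079 m
LSR: p² = d² − 2 + 2cos(α−β) + 2d(sin α + sin β) = 19.520500; p = √p² = 4.418201; φ = atan2(−cos α − cos β, d + sin α + sin β) − atan2(−2, p) = 0.208935 rad; t = (φ − α) mod 2π = 5.827836 rad, q = (φ − β) mod 2π = 5.176828 rad → L = 3.6·(5.827836 + 4.418201 + 5.176828) = 3.6·15.422864 = 55.522312 m
RSL: p² = d² − 2 + 2cos(α−β) − 2d(sin α + sin β) = -0.456800 < 0 → infeasible
RLR: c = (6 − d² + 2cos(α−β) + 2d(sin α − sin β))/8 = -0.570445; p = 2π − arccos c = 4.105342 rad; φ = atan2(cos α − cos β, d − sin α + sin β) = 0.151410 rad; t = (α − φ + p/2) mod 2π = 2.565545 rad, q = (α − β − t + p) mod 2π = 0.888788 rad → L = 3.6·(2.565545 + 4.105342 + 0.888788) = 3.6·7.559675 = 27.214831 m
LRL: c = (6 − d² + 2cos(α−β) − 2d(sin α − sin β))/8 = -0.017044; p = 2π − arccos c = 4.695344 rad; φ = atan2(cos β − cos α, d + sin α − sin β) = -0.188543 rad; t = (φ − α + p/2) mod 2π = 1.494845 rad, q = (β − α − t + p) mod 2π = 3.851507 rad → L = 3.6·(1.494845 + 4.695344 + 3.851507) = 3.6·10.041696 = 36.150106 m
Shortest: RLR with L = 27.214831 m ≈ 27.2148 m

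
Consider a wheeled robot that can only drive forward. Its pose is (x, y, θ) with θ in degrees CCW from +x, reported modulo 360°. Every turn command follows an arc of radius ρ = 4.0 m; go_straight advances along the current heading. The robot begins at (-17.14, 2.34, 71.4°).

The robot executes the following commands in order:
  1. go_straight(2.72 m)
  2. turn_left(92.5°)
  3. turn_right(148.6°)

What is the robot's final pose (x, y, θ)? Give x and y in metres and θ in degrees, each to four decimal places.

(-18.9005, 17.7382, 15.3000°)

set_pose: (x, y, θ) = (-17.1400, 2.3400, 71.4000°), ρ = 4.0
go_straight(2.72): x += 2.72·cos θ, y += 2.72·sin θ → (-16.2724, 4.9179, 71.4000°)
turn_left(92.5°): centre at ρ to the left, rotate +92.5° → (-18.9542, 10.0369, 163.9000°)
turn_right(148.6°): centre at ρ to the right, rotate −148.6° → (-18.9005, 17.7382, 15.3000°)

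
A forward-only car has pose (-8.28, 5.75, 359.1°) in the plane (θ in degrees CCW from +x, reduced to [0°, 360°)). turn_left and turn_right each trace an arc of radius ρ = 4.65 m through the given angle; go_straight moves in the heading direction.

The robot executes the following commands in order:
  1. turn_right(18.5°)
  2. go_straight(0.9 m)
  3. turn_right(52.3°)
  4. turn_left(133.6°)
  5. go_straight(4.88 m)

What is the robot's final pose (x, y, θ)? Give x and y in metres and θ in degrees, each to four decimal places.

(7.7259, 5.8363, 61.9000°)

set_pose: (x, y, θ) = (-8.2800, 5.7500, 359.1000°), ρ = 4.65
turn_right(18.5°): centre at ρ to the right, rotate −18.5° → (-6.8085, 5.4866, 340.6000°)
go_straight(0.9): x += 0.9·cos θ, y += 0.9·sin θ → (-5.9596, 5.1876, 340.6000°)
turn_right(52.3°): centre at ρ to the right, rotate −52.3° → (-3.0893, 2.2617, 288.3000°)
turn_left(133.6°): centre at ρ to the left, rotate +133.6° → (5.4274, 1.5316, 421.9000° ≡ 61.9000°)
go_straight(4.88): x += 4.88·cos θ, y += 4.88·sin θ → (7.7259, 5.8363, 61.9000°)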